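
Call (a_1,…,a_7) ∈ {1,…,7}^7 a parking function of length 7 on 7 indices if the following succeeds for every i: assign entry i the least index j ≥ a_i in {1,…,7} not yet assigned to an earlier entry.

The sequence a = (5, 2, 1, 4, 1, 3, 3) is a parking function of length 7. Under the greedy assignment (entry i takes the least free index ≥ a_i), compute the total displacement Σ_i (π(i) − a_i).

9

Σπ(i) = 1+…+7 = 28; Σa = 5+2+1+4+1+3+3 = 19; disp = 28−19 = 9.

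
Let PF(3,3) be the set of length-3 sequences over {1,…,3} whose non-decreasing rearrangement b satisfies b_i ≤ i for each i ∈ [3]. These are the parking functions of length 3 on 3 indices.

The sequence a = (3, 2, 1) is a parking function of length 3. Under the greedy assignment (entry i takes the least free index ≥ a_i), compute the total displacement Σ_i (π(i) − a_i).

0

Σπ = 6 ({1..3} each once); Σa = 3+2+1 = 6; disp = 6−6 = 0.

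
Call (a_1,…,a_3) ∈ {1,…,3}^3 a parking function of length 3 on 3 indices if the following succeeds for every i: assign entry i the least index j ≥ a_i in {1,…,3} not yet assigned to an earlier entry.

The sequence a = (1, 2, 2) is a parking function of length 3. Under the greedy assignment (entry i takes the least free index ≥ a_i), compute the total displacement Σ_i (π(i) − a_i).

Σπ = 6 ({1..3} each once); Σa = 1+2+2 = 5; disp = 6−5 = 1.

1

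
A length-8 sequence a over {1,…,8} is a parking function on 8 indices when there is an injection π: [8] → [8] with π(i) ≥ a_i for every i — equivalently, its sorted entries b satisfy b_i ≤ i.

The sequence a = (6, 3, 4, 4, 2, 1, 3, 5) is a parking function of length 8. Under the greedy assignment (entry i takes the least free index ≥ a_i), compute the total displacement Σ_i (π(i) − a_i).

8

Σπ = 36 ({1..8} each once); Σa = 6+3+4+4+2+1+3+5 = 28; disp = 36−28 = 8.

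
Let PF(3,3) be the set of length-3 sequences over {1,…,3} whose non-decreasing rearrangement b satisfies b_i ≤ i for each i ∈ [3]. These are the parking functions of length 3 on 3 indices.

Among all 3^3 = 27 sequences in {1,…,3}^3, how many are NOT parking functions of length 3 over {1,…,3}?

11

|PF(3,3)| = (3−3+1)·(3+1)^(3−1) = 1 · 16 = 16 (Pollak)
E.g. (3,3,3) → sorted (3,3,3): b_1=3>1, not a PF.
3^3 − 16 = 27 − 16 = 11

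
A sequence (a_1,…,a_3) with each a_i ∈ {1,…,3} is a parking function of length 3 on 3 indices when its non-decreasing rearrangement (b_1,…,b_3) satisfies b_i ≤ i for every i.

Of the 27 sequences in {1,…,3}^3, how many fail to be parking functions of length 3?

11

|PF| = (3−3+1)·(3+1)^(3−1) = 1×16 = 16 (Konheim–Weiss)
Example (2,3,3) → sorted (2,3,3): b_1=2>1, not a PF.
So 27 − 16 = 11 fail.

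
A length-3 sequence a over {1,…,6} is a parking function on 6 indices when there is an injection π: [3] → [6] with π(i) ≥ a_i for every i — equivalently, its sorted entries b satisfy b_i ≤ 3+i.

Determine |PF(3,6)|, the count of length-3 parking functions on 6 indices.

#PF = (7−3)·7^(3−1) = 4 · 49 = 196 (Pollak)
E.g. (2,2,6) → sorted (2,2,6): b_i ≤ 3+i ∀i, a PF.

196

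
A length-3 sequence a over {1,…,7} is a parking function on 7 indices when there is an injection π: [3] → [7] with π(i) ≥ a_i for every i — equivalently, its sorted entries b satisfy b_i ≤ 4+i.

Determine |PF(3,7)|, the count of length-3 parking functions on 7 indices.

320

|PF(3,7)| = (7−3+1)·(7+1)^(3−1) = 5×64 = 320
One tuple (4,4,4) → sorted (4,4,4): b_i ≤ 4+i ∀i, a PF.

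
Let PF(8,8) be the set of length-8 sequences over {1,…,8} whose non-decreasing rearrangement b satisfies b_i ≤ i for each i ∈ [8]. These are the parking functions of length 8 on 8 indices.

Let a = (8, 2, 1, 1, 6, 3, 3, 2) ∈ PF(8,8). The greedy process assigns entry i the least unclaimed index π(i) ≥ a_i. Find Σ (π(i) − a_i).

Σπ(i) = 1+…+8 = 36; Σa = 8+2+1+1+6+3+3+2 = 26; disp = 36−26 = 10.

10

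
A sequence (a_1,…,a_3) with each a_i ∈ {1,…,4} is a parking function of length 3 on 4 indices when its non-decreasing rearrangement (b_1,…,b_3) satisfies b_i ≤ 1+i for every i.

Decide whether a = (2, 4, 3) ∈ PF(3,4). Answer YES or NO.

YES

Rearranged: b = (2, 3, 4).
  b_1=2 ≤ 2
  b_2=3 ≤ 3
  b_3=4 ≤ 4
All bounds hold ⇒ YES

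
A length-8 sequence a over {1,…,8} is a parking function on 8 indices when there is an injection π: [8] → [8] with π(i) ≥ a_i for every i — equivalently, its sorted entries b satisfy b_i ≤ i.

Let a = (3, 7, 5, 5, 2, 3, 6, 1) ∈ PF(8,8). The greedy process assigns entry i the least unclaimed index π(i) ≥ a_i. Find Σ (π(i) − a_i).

4

Σπ = 8·9/2 = 36 (π permutes [8]); Σa = 3+7+5+5+2+3+6+1 = 32; disp = 36−32 = 4.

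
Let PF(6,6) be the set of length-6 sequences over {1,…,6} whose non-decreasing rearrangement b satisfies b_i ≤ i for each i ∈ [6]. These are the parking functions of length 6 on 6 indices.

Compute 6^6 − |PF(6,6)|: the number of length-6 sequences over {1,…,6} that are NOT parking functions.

29849

|PF| = 1·7^5 = 1×16807 = 16807
One tuple (5,4,5,3,4,4) → sorted (3,4,4,4,5,5): b_1=3>1, not a PF.
So 46656 − 16807 = 29849 fail.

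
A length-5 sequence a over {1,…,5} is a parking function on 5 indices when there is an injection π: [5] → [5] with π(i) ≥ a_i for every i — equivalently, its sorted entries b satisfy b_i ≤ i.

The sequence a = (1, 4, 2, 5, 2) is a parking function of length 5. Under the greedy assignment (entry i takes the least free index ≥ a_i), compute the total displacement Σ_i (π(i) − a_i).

Σπ = 15 ({1..5} each once); Σa = 1+4+2+5+2 = 14; disp = 15−14 = 1.

1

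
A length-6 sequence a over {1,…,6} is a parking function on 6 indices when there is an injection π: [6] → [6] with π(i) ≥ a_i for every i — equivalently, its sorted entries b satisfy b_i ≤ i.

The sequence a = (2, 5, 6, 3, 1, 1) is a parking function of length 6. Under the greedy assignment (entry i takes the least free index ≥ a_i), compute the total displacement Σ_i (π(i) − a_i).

3

Σπ = 6·7/2 = 21 (π permutes [6]); Σa = 2+5+6+3+1+1 = 18; disp = 21−18 = 3.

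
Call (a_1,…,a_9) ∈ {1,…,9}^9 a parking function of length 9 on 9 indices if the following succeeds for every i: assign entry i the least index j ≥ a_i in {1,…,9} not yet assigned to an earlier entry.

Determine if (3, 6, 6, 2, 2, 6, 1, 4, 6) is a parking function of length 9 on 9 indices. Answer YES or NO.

YES

Sorted: b = (1, 2, 2, 3, 4, 6, 6, 6, 6).
  b_1=1 ≤ 1
  b_2=2 ≤ 2
  b_3=2 ≤ 3
  b_4=3 ≤ 4
  b_5=4 ≤ 5
  b_6=6 ≤ 6
  b_7=6 ≤ 7
  b_8=6 ≤ 8
  b_9=6 ≤ 9
All bounds hold ⇒ YES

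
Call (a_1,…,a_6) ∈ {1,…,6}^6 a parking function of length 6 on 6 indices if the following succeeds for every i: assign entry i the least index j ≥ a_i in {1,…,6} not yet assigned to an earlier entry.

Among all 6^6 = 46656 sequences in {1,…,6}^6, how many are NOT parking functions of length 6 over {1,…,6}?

29849

|PF(6,6)| = (6+1−6)·(6+1)^{6−1} = 1·16807 = 16807
Example (4,6,4,4,6,6) → sorted (4,4,4,6,6,6): b_1=4>1, not a PF.
Total 46656; non-PF = 46656−16807 = 29849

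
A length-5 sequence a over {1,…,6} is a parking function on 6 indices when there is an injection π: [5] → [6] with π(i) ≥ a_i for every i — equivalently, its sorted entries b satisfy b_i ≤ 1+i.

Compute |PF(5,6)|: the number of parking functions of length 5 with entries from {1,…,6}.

4802

|PF| = (7−5)·7^(5−1) = 2×2401 = 4802
Example (4,1,1,4,4) → sorted (1,1,4,4,4): b_i ≤ 1+i ∀i, a PF.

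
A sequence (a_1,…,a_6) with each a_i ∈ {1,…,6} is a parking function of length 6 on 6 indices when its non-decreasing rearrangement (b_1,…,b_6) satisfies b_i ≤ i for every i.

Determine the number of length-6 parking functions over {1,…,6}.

|PF| = (6+1−6)·(6+1)^{6−1} = 1·16807 = 16807 (Pollak)
E.g. (6,3,1,2,2,3) → sorted (1,2,2,3,3,6): b_i ≤ i ∀i, a PF.

16807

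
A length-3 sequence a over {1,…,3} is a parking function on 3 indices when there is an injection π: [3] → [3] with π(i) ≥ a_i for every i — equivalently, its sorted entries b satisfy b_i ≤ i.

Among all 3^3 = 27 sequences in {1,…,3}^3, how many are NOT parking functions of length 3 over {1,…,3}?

11

Count = 1·4^2 = 1×16 = 16 [KW]
One tuple (2,3,2) → sorted (2,2,3): b_1=2>1, not a PF.
3^3 − 16 = 27 − 16 = 11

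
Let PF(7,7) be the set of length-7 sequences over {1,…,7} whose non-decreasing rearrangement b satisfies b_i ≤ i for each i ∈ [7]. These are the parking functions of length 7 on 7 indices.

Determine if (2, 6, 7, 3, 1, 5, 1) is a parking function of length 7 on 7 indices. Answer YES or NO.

Order a: b = (1, 1, 2, 3, 5, 6, 7).
  b_1=1 ≤ 1
  b_2=1 ≤ 2
  b_3=2 ≤ 3
  b_4=3 ≤ 4
  b_5=5 ≤ 5
  b_6=6 ≤ 6
  b_7=7 ≤ 7
All bounds hold ⇒ YES

YES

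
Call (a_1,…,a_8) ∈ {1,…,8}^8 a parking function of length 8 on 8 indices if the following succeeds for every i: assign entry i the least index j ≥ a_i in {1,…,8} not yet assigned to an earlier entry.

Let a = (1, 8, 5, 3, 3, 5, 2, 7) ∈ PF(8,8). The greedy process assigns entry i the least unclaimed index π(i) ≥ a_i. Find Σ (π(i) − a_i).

2

Σπ(i) = 1+…+8 = 36; Σa = 1+8+5+3+3+5+2+7 = 34; disp = 36−34 = 2.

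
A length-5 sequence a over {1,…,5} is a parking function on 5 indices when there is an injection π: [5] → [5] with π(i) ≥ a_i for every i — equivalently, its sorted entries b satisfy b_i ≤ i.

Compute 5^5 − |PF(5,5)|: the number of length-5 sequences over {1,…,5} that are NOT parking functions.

Count = (6−5)·6^(5−1) = 1 · 1296 = 1296 (Pollak)
One tuple (5,2,2,5,5) → sorted (2,2,5,5,5): b_1=2>1, not a PF.
5^5 − 1296 = 3125 − 1296 = 1829

1829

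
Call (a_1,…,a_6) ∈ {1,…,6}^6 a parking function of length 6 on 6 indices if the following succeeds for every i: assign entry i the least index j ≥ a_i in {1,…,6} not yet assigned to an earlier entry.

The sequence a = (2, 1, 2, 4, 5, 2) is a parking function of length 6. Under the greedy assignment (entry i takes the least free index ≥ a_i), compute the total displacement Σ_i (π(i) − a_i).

Σπ = 6·7/2 = 21 (π permutes [6]); Σa = 2+1+2+4+5+2 = 16; disp = 21−16 = 5.

5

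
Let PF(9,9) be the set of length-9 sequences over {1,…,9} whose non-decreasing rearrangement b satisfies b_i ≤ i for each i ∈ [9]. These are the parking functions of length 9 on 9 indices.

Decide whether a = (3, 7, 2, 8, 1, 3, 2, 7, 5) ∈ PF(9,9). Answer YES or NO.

Rearranged: b = (1, 2, 2, 3, 3, 5, 7, 7, 8).
  b_1=1 ≤ 1
  b_2=2 ≤ 2
  b_3=2 ≤ 3
  b_4=3 ≤ 4
  b_5=3 ≤ 5
  b_6=5 ≤ 6
  b_7=7 ≤ 7
  b_8=7 ≤ 8
  b_9=8 ≤ 9
All bounds hold ⇒ YES

YES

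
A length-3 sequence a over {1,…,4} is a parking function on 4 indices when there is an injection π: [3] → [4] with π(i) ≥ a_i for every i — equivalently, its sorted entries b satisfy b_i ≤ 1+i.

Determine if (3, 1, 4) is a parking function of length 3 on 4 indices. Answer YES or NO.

Sorted: b = (1, 3, 4).
  b_1=1 ≤ 2
  b_2=3 ≤ 3
  b_3=4 ≤ 4
All bounds hold ⇒ YES

YES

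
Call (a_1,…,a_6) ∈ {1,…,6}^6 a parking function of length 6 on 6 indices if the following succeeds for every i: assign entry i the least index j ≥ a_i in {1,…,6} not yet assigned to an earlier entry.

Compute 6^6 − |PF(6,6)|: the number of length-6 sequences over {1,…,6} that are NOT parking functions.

29849

Count = (6−6+1)·(6+1)^(6−1) = 1×16807 = 16807 [KW]
Example (4,5,4,1,4,5) → sorted (1,4,4,4,5,5): b_2=4>2, not a PF.
6^6 − 16807 = 46656 − 16807 = 29849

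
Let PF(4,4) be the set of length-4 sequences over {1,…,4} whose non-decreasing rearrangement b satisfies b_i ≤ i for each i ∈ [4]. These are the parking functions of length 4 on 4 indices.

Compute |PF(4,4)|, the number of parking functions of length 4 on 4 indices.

Count = (5−4)·5^(4−1) = 1·125 = 125 [KW]
Example (4,1,3,1) → sorted (1,1,3,4): b_i ≤ i ∀i, a PF.

125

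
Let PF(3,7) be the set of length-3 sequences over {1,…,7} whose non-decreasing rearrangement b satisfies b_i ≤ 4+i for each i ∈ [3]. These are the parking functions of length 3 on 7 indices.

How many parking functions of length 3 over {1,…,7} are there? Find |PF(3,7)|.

320

|PF(3,7)| = (7+1−3)·(7+1)^{3−1} = 5 · 64 = 320
E.g. (4,2,6) → sorted (2,4,6): b_i ≤ 4+i ∀i, a PF.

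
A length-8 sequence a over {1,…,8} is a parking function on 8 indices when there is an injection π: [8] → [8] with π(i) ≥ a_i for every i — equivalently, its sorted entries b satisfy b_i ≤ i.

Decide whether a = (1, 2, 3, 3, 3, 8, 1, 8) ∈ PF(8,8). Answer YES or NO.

NO

Rearranged: b = (1, 1, 2, 3, 3, 3, 8, 8).
  b_1=1 ≤ 1
  b_2=1 ≤ 2
  b_3=2 ≤ 3
  b_4=3 ≤ 4
  b_5=3 ≤ 5
  b_6=3 ≤ 6
  b_7=8 > 7
  fails at i=7 ⇒ NO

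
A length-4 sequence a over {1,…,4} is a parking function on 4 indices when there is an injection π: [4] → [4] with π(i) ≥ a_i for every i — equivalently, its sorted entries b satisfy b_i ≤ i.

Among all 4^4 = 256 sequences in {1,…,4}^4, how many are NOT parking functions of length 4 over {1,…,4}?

|PF(4,4)| = (4+1−4)·(4+1)^{4−1} = 1·125 = 125 [KW]
E.g. (4,3,2,3) → sorted (2,3,3,4): b_1=2>1, not a PF.
So 256 − 125 = 131 fail.

131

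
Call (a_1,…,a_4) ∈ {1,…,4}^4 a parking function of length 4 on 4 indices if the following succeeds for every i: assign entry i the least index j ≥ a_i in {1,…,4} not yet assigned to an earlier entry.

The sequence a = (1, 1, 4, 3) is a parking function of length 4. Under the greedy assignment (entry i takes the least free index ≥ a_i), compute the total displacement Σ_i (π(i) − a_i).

1

Σπ = 4·5/2 = 10 (π permutes [4]); Σa = 1+1+4+3 = 9; disp = 10−9 = 1.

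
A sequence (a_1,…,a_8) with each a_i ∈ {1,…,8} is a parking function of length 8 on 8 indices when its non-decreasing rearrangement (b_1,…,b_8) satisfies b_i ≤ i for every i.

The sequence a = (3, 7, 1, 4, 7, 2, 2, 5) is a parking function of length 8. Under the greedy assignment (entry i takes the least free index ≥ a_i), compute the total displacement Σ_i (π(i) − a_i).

Σπ = 36 ({1..8} each once); Σa = 3+7+1+4+7+2+2+5 = 31; disp = 36−31 = 5.

5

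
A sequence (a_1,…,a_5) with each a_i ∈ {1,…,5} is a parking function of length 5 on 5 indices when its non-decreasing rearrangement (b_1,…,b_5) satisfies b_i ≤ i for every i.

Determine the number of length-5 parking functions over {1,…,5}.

1296

#PF = (5−5+1)·(5+1)^(5−1) = 1·1296 = 1296 (Konheim–Weiss)
Example (5,3,1,4,2) → sorted (1,2,3,4,5): b_i ≤ i ∀i, a PF.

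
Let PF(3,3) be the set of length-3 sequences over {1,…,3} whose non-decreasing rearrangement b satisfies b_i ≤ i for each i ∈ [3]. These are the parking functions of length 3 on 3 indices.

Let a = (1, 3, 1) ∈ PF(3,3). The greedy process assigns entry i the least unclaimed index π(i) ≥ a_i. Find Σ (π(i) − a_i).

Σπ = 3·4/2 = 6 (π permutes [3]); Σa = 1+3+1 = 5; disp = 6−5 = 1.

1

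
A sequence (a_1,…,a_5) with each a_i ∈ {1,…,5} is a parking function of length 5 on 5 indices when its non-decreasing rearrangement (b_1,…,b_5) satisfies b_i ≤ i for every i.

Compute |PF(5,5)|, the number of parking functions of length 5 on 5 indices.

1296

|PF(5,5)| = (5−5+1)·(5+1)^(5−1) = 1×1296 = 1296 (Konheim–Weiss)
Check (5,4,3,2,1) → sorted (1,2,3,4,5): b_i ≤ i ∀i, a PF.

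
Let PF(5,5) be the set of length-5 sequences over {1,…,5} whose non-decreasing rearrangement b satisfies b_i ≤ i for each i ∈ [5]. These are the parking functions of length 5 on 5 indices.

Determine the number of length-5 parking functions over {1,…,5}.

Count = (5−5+1)·(5+1)^(5−1) = 1·1296 = 1296
E.g. (5,1,1,2,4) → sorted (1,1,2,4,5): b_i ≤ i ∀i, a PF.

1296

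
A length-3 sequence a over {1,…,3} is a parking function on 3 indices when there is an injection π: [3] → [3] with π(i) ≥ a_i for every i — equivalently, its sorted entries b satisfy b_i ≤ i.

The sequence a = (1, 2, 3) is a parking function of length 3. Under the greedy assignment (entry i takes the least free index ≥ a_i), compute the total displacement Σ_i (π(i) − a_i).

Σπ = 3·4/2 = 6 (π permutes [3]); Σa = 1+2+3 = 6; disp = 6−6 = 0.

0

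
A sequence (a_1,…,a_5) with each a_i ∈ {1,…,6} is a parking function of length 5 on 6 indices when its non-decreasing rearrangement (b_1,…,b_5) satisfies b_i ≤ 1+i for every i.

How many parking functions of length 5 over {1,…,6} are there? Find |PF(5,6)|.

#PF = (6+1−5)·(6+1)^{5−1} = 2·2401 = 4802
One tuple (2,3,1,1,4) → sorted (1,1,2,3,4): b_i ≤ 1+i ∀i, a PF.

4802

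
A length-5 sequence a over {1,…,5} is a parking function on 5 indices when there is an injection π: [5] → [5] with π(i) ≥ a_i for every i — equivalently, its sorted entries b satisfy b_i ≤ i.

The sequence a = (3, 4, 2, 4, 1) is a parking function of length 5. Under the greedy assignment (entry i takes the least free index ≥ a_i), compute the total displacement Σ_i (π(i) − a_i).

1

Σπ(i) = 1+…+5 = 15; Σa = 3+4+2+4+1 = 14; disp = 15−14 = 1.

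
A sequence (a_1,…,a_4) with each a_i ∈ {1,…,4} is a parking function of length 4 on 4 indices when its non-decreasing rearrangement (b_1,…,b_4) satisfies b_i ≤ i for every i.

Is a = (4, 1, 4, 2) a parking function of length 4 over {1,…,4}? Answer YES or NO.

NO

Rearranged: b = (1, 2, 4, 4).
  b_1=1 ≤ 1
  b_2=2 ≤ 2
  b_3=4 > 3
  fails at i=3 ⇒ NO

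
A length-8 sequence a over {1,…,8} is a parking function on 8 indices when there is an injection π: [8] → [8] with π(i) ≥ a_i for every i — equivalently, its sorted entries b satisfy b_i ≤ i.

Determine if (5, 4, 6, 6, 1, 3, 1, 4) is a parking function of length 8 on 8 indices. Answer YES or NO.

YES

Rearranged: b = (1, 1, 3, 4, 4, 5, 6, 6).
  b_1=1 ≤ 1
  b_2=1 ≤ 2
  b_3=3 ≤ 3
  b_4=4 ≤ 4
  b_5=4 ≤ 5
  b_6=5 ≤ 6
  b_7=6 ≤ 7
  b_8=6 ≤ 8
All bounds hold ⇒ YES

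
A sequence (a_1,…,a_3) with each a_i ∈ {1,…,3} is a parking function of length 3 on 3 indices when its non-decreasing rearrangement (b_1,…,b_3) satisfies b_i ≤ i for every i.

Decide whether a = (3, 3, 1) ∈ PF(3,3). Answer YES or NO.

Sorted: b = (1, 3, 3).
  b_1=1 ≤ 1
  b_2=3 > 2
  fails at i=2 ⇒ NO

NO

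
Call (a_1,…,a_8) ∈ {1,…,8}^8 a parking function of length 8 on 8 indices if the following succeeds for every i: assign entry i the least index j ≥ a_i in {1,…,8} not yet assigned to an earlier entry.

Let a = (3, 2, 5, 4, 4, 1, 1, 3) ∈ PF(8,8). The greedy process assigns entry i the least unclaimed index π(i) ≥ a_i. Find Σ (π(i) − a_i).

Σπ = 36 ({1..8} each once); Σa = 3+2+5+4+4+1+1+3 = 23; disp = 36−23 = 13.

13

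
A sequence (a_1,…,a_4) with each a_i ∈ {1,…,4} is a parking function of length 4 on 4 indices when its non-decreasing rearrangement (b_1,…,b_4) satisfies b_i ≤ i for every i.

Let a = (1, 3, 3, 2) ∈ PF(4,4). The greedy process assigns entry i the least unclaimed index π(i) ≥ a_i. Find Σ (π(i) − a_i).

Σπ(i) = 1+…+4 = 10; Σa = 1+3+3+2 = 9; disp = 10−9 = 1.

1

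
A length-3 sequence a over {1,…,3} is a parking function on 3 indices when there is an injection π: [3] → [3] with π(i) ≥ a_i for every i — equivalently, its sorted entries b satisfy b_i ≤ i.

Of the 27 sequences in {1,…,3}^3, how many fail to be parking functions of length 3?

11

|PF(3,3)| = 1·4^2 = 1·16 = 16 [KW]
Check (3,2,3) → sorted (2,3,3): b_1=2>1, not a PF.
So 27 − 16 = 11 fail.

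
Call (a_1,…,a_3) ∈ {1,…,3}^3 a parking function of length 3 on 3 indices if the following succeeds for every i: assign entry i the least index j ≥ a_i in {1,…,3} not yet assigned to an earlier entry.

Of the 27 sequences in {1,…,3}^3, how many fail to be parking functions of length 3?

Count = (3+1−3)·(3+1)^{3−1} = 1×16 = 16 (Konheim–Weiss)
E.g. (3,3,2) → sorted (2,3,3): b_1=2>1, not a PF.
Total 27; non-PF = 27−16 = 11

11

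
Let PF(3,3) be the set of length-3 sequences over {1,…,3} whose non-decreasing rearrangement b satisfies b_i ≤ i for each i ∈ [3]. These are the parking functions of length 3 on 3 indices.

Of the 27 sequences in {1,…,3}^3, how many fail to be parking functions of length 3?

Count = (3−3+1)·(3+1)^(3−1) = 1 · 16 = 16 (Pollak)
E.g. (3,3,3) → sorted (3,3,3): b_1=3>1, not a PF.
So 27 − 16 = 11 fail.

11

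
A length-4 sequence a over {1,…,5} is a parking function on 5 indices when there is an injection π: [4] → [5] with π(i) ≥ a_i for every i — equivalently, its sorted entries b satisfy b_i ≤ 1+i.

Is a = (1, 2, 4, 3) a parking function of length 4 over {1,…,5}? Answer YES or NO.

YES

Order a: b = (1, 2, 3, 4).
  b_1=1 ≤ 2
  b_2=2 ≤ 3
  b_3=3 ≤ 4
  b_4=4 ≤ 5
All bounds hold ⇒ YES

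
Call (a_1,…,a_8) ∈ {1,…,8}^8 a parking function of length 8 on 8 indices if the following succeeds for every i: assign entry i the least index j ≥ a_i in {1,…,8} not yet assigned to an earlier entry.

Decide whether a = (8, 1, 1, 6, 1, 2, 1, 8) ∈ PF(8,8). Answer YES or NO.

Rearranged: b = (1, 1, 1, 1, 2, 6, 8, 8).
  b_1=1 ≤ 1
  b_2=1 ≤ 2
  b_3=1 ≤ 3
  b_4=1 ≤ 4
  b_5=2 ≤ 5
  b_6=6 ≤ 6
  b_7=8 > 7
  fails at i=7 ⇒ NO

NO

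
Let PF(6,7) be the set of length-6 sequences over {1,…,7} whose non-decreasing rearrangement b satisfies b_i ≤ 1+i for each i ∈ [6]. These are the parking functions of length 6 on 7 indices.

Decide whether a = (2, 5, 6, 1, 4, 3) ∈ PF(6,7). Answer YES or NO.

YES

Order a: b = (1, 2, 3, 4, 5, 6).
  b_1=1 ≤ 2
  b_2=2 ≤ 3
  b_3=3 ≤ 4
  b_4=4 ≤ 5
  b_5=5 ≤ 6
  b_6=6 ≤ 7
All bounds hold ⇒ YES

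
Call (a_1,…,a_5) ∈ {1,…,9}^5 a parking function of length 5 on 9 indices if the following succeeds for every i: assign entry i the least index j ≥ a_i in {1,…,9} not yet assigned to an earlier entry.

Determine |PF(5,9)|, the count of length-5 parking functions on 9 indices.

50000

|PF| = (10−5)·10^(5−1) = 5·10000 = 50000 [KW]
One tuple (7,6,7,5,6) → sorted (5,6,6,7,7): b_i ≤ 4+i ∀i, a PF.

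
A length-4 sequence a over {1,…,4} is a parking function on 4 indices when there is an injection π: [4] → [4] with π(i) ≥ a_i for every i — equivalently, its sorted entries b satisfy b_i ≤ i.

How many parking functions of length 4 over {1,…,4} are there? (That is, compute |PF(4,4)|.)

125

Count = 1·5^3 = 1×125 = 125 [KW]
One tuple (3,1,2,1) → sorted (1,1,2,3): b_i ≤ i ∀i, a PF.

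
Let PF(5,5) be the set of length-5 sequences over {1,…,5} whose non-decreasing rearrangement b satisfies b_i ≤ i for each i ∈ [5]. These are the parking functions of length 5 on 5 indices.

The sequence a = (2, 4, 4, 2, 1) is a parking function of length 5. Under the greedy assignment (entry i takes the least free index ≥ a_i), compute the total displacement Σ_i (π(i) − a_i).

2

Σπ = 5·6/2 = 15 (π permutes [5]); Σa = 2+4+4+2+1 = 13; disp = 15−13 = 2.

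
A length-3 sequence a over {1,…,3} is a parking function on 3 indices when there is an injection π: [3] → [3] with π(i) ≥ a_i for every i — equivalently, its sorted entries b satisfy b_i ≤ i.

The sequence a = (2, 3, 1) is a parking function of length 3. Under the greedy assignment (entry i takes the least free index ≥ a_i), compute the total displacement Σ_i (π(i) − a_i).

Σπ = 3·4/2 = 6 (π permutes [3]); Σa = 2+3+1 = 6; disp = 6−6 = 0.

0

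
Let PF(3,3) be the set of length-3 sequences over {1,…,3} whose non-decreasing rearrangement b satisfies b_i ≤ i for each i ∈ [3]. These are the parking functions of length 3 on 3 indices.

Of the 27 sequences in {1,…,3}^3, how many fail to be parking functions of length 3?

Count = (4−3)·4^(3−1) = 1·16 = 16
One tuple (3,3,3) → sorted (3,3,3): b_1=3>1, not a PF.
Total 27; non-PF = 27−16 = 11

11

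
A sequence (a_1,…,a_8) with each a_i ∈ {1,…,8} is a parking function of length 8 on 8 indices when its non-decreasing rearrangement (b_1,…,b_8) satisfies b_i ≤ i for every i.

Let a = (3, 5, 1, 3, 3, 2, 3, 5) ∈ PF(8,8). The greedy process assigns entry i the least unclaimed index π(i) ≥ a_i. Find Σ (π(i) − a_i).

Σπ = 36 ({1..8} each once); Σa = 3+5+1+3+3+2+3+5 = 25; disp = 36−25 = 11.

11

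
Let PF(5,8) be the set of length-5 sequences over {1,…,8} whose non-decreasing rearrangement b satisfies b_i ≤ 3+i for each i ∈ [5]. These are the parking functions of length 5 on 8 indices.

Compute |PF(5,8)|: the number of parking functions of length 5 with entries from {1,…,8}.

|PF| = (9−5)·9^(5−1) = 4·6561 = 26244 [KW]
E.g. (3,4,1,4,2) → sorted (1,2,3,4,4): b_i ≤ 3+i ∀i, a PF.

26244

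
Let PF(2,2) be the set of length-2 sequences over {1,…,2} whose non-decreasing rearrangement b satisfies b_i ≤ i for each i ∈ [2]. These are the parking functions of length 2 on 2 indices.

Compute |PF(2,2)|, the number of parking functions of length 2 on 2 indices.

Count = (2+1−2)·(2+1)^{2−1} = 1×3 = 3 (Pollak)
One tuple (2,1) → sorted (1,2): b_i ≤ i ∀i, a PF.

3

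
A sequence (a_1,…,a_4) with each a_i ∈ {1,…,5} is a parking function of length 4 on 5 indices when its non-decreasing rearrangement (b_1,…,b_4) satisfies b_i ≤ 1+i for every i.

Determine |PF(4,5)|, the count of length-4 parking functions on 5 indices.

432

#PF = (5+1−4)·(5+1)^{4−1} = 2·216 = 432 [KW]
One tuple (1,4,2,4) → sorted (1,2,4,4): b_i ≤ 1+i ∀i, a PF.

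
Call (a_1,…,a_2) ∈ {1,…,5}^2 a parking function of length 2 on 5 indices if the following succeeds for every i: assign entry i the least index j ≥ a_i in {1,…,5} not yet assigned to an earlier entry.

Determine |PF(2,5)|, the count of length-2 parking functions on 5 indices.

24

|PF| = (6−2)·6^(2−1) = 4 · 6 = 24
Check (3,4) → sorted (3,4): b_i ≤ 3+i ∀i, a PF.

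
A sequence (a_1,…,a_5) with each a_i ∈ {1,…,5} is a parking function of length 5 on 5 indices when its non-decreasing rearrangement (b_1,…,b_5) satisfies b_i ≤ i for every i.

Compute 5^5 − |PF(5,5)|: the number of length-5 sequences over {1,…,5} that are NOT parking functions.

1829

#PF = (5+1−5)·(5+1)^{5−1} = 1×1296 = 1296
One tuple (5,4,4,4,3) → sorted (3,4,4,4,5): b_1=3>1, not a PF.
So 3125 − 1296 = 1829 fail.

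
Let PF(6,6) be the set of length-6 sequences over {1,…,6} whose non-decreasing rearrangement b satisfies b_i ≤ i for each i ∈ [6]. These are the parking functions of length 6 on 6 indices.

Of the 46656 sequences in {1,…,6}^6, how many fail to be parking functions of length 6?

Count = (7−6)·7^(6−1) = 1×16807 = 16807 (Pollak)
One tuple (6,5,2,5,5,3) → sorted (2,3,5,5,5,6): b_1=2>1, not a PF.
So 46656 − 16807 = 29849 fail.

29849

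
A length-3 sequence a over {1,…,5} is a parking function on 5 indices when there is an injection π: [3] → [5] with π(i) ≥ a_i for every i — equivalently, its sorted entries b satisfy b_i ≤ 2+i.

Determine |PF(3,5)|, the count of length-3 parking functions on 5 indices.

Count = (6−3)·6^(3−1) = 3·36 = 108
One tuple (4,1,3) → sorted (1,3,4): b_i ≤ 2+i ∀i, a PF.

108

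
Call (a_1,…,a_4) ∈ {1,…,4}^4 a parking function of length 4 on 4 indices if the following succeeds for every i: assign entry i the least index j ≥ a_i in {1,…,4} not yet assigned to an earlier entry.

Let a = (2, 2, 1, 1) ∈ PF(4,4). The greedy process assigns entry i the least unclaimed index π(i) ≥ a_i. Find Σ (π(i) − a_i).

4

Σπ = 10 ({1..4} each once); Σa = 2+2+1+1 = 6; disp = 10−6 = 4.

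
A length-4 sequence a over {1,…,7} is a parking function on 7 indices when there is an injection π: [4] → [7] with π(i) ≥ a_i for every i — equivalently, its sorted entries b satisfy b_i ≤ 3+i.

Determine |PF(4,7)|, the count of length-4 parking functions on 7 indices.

|PF| = 4·8^3 = 4·512 = 2048 (Konheim–Weiss)
E.g. (4,2,6,6) → sorted (2,4,6,6): b_i ≤ 3+i ∀i, a PF.

2048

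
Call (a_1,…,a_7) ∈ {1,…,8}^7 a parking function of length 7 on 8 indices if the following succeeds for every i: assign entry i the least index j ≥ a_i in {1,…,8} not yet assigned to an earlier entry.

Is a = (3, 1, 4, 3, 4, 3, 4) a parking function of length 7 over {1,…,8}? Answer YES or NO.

Sorted: b = (1, 3, 3, 3, 4, 4, 4).
  b_1=1 ≤ 2
  b_2=3 ≤ 3
  b_3=3 ≤ 4
  b_4=3 ≤ 5
  b_5=4 ≤ 6
  b_6=4 ≤ 7
  b_7=4 ≤ 8
All bounds hold ⇒ YES

YES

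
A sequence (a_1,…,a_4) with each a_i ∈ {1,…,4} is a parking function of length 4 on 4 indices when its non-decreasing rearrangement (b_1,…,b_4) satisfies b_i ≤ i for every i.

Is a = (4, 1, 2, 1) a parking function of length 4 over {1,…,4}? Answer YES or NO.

Sorted: b = (1, 1, 2, 4).
  b_1=1 ≤ 1
  b_2=1 ≤ 2
  b_3=2 ≤ 3
  b_4=4 ≤ 4
All bounds hold ⇒ YES

YES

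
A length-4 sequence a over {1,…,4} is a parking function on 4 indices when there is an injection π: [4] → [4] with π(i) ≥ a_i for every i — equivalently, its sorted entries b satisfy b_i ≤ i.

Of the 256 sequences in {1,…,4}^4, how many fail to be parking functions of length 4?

|PF(4,4)| = (4+1−4)·(4+1)^{4−1} = 1·125 = 125 (Konheim–Weiss)
E.g. (3,3,3,3) → sorted (3,3,3,3): b_1=3>1, not a PF.
So 256 − 125 = 131 fail.

131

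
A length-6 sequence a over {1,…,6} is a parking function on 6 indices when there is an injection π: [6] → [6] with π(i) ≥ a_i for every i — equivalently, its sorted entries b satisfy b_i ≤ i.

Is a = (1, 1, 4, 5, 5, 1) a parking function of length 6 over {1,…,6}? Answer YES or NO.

YES

Rearranged: b = (1, 1, 1, 4, 5, 5).
  b_1=1 ≤ 1
  b_2=1 ≤ 2
  b_3=1 ≤ 3
  b_4=4 ≤ 4
  b_5=5 ≤ 5
  b_6=5 ≤ 6
All bounds hold ⇒ YES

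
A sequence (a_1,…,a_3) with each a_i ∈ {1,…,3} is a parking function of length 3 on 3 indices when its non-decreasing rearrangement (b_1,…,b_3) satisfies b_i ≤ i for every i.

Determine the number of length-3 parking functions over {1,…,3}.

|PF(3,3)| = (3−3+1)·(3+1)^(3−1) = 1 · 16 = 16 [KW]
Example (1,1,1) → sorted (1,1,1): b_i ≤ i ∀i, a PF.

16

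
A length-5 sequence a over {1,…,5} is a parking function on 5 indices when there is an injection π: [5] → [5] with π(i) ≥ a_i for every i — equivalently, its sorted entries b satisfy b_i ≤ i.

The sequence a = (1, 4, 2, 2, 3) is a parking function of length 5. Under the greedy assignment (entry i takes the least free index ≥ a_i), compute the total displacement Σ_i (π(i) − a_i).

Σπ = 5·6/2 = 15 (π permutes [5]); Σa = 1+4+2+2+3 = 12; disp = 15−12 = 3.

3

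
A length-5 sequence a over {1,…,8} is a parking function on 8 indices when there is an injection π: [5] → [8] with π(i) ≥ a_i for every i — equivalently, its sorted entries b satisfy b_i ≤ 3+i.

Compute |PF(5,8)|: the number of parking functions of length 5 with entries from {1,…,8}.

#PF = (9−5)·9^(5−1) = 4·6561 = 26244 [KW]
E.g. (6,5,6,5,4) → sorted (4,5,5,6,6): b_i ≤ 3+i ∀i, a PF.

26244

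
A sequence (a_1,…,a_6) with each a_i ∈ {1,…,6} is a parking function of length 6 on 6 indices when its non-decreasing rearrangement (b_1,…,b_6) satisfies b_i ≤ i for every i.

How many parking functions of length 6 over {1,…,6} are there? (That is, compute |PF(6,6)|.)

16807

|PF| = (6−6+1)·(6+1)^(6−1) = 1·16807 = 16807 [KW]
One tuple (4,5,1,2,2,1) → sorted (1,1,2,2,4,5): b_i ≤ i ∀i, a PF.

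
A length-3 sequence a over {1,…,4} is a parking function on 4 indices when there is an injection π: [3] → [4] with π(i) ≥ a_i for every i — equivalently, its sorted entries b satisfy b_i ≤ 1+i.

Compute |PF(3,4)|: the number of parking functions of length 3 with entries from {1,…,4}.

|PF| = (5−3)·5^(3−1) = 2 · 25 = 50 (Pollak)
E.g. (1,3,3) → sorted (1,3,3): b_i ≤ 1+i ∀i, a PF.

50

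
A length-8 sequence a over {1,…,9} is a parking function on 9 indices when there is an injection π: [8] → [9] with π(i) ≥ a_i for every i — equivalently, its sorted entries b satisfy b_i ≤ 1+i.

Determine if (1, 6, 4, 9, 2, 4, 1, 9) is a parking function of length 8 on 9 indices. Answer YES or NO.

NO

Sorted: b = (1, 1, 2, 4, 4, 6, 9, 9).
  b_1=1 ≤ 2
  b_2=1 ≤ 3
  b_3=2 ≤ 4
  b_4=4 ≤ 5
  b_5=4 ≤ 6
  b_6=6 ≤ 7
  b_7=9 > 8
  fails at i=7 ⇒ NO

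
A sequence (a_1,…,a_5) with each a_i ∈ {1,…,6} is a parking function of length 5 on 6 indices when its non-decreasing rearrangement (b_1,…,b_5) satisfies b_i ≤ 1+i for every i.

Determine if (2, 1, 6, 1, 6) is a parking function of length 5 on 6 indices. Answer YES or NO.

NO

Rearranged: b = (1, 1, 2, 6, 6).
  b_1=1 ≤ 2
  b_2=1 ≤ 3
  b_3=2 ≤ 4
  b_4=6 > 5
  fails at i=4 ⇒ NO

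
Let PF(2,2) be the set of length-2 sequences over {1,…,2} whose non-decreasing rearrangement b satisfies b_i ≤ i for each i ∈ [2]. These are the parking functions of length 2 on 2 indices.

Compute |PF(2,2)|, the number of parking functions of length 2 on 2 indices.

3

|PF(2,2)| = (3−2)·3^(2−1) = 1 · 3 = 3 (Konheim–Weiss)
Check (2,1) → sorted (1,2): b_i ≤ i ∀i, a PF.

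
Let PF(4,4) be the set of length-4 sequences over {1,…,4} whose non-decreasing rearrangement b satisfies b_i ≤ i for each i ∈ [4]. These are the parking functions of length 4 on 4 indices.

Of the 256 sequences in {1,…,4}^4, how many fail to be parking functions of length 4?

|PF| = 1·5^3 = 1 · 125 = 125 (Konheim–Weiss)
Check (2,2,4,4) → sorted (2,2,4,4): b_1=2>1, not a PF.
So 256 − 125 = 131 fail.

131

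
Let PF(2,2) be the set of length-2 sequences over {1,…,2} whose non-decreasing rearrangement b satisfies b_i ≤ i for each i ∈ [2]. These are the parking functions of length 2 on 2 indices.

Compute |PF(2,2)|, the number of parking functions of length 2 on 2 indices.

3

#PF = (2−2+1)·(2+1)^(2−1) = 1×3 = 3 [KW]
Check (1,2) → sorted (1,2): b_i ≤ i ∀i, a PF.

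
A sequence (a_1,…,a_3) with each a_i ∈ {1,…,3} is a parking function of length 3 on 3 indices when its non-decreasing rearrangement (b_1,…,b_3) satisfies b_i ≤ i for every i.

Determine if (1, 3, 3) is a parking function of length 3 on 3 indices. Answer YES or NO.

NO

Rearranged: b = (1, 3, 3).
  b_1=1 ≤ 1
  b_2=3 > 2
  fails at i=2 ⇒ NO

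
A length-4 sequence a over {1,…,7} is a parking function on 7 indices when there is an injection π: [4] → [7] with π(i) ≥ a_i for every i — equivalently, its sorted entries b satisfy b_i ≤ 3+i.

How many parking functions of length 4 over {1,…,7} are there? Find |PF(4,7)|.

#PF = (7−4+1)·(7+1)^(4−1) = 4×512 = 2048
Check (2,6,3,7) → sorted (2,3,6,7): b_i ≤ 3+i ∀i, a PF.

2048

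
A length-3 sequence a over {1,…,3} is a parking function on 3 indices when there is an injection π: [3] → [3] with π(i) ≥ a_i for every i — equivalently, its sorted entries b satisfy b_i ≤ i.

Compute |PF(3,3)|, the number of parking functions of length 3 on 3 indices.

16

#PF = (3−3+1)·(3+1)^(3−1) = 1 · 16 = 16 (Pollak)
One tuple (1,3,2) → sorted (1,2,3): b_i ≤ i ∀i, a PF.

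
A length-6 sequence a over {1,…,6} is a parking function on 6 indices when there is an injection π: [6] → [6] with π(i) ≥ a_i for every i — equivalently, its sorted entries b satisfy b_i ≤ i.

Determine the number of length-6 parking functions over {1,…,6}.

16807

#PF = (6+1−6)·(6+1)^{6−1} = 1×16807 = 16807 [KW]
Example (3,1,4,3,1,6) → sorted (1,1,3,3,4,6): b_i ≤ i ∀i, a PF.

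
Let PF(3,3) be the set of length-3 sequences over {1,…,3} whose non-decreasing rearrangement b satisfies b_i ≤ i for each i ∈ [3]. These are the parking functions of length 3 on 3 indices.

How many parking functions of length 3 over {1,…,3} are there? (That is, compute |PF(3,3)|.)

|PF| = (3+1−3)·(3+1)^{3−1} = 1 · 16 = 16 (Konheim–Weiss)
E.g. (2,1,3) → sorted (1,2,3): b_i ≤ i ∀i, a PF.

16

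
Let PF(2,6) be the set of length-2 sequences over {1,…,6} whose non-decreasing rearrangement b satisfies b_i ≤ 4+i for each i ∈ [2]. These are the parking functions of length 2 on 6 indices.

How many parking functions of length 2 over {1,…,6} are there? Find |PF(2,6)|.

Count = 5·7^1 = 5×7 = 35 [KW]
Example (6,4) → sorted (4,6): b_i ≤ 4+i ∀i, a PF.

35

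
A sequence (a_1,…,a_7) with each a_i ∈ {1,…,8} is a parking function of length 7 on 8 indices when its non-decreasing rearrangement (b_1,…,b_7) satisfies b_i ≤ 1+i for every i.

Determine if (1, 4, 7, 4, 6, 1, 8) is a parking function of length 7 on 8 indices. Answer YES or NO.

YES

Order a: b = (1, 1, 4, 4, 6, 7, 8).
  b_1=1 ≤ 2
  b_2=1 ≤ 3
  b_3=4 ≤ 4
  b_4=4 ≤ 5
  b_5=6 ≤ 6
  b_6=7 ≤ 7
  b_7=8 ≤ 8
All bounds hold ⇒ YES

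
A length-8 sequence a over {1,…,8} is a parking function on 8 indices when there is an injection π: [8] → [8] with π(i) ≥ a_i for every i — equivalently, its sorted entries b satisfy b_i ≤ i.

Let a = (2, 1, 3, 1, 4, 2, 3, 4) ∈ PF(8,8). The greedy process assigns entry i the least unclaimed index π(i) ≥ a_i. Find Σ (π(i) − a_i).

Σπ(i) = 1+…+8 = 36; Σa = 2+1+3+1+4+2+3+4 = 20; disp = 36−20 = 16.

16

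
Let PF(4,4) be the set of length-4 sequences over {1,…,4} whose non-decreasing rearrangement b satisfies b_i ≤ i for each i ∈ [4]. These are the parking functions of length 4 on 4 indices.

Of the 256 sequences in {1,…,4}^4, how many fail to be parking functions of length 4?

131

|PF(4,4)| = (5−4)·5^(4−1) = 1 · 125 = 125 (Konheim–Weiss)
One tuple (4,4,4,3) → sorted (3,4,4,4): b_1=3>1, not a PF.
Total 256; non-PF = 256−125 = 131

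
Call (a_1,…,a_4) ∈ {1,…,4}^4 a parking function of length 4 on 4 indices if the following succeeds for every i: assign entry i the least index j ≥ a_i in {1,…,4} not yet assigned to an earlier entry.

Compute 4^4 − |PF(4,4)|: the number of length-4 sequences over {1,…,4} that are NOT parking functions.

Count = (4−4+1)·(4+1)^(4−1) = 1 · 125 = 125 (Pollak)
Example (4,1,4,2) → sorted (1,2,4,4): b_3=4>3, not a PF.
So 256 − 125 = 131 fail.

131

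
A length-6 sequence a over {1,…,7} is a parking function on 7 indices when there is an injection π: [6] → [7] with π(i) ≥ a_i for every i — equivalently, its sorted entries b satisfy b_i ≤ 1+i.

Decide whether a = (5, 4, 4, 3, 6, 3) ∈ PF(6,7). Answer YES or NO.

NO

Order a: b = (3, 3, 4, 4, 5, 6).
  b_1=3 > 2
  fails at i=1 ⇒ NO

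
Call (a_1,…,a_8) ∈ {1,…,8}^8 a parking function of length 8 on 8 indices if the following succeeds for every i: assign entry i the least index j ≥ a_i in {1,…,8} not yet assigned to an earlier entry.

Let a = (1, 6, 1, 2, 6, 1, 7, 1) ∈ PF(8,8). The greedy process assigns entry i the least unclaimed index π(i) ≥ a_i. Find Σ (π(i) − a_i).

Σπ(i) = 1+…+8 = 36; Σa = 1+6+1+2+6+1+7+1 = 25; disp = 36−25 = 11.

11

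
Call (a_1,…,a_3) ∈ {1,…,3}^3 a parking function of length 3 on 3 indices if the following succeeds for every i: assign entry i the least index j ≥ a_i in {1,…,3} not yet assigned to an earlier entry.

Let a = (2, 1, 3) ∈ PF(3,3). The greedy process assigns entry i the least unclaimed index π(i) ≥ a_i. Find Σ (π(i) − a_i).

0

Σπ = 6 ({1..3} each once); Σa = 2+1+3 = 6; disp = 6−6 = 0.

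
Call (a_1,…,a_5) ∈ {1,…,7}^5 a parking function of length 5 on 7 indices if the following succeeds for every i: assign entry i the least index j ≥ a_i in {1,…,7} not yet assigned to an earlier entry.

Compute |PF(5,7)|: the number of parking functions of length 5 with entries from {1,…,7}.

12288

#PF = (7+1−5)·(7+1)^{5−1} = 3×4096 = 12288
Check (1,4,7,1,1) → sorted (1,1,1,4,7): b_i ≤ 2+i ∀i, a PF.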